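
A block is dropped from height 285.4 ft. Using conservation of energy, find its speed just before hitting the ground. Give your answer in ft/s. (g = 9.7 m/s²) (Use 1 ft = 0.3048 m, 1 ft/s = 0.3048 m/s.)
Convert to SI: h = 86.9899 m
mgh = ½mv² ⇒ v = √(2gh) = √(2·9.7·86.9899) = 41.0805 m/s = 134.8 ft/s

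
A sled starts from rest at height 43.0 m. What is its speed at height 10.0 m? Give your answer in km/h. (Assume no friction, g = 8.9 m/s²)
mgh₁ = mgh₂ + ½mv² ⇒ v = √(2g(h₁−h₂)) = √(2·8.9·33.0) = 24.2363 m/s = 87.25 km/h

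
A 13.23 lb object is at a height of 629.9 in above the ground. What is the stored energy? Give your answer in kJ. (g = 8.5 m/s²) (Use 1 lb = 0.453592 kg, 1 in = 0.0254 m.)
Convert to SI: m = 6.00102 kg, h = 15.9995 m
PE = mgh = (6.00102)(8.5)(15.9995) = 816.111 J = 0.8161 kJ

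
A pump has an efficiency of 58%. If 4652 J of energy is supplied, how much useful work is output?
W_out = η·W_in = 0.58·4652 = 2698.16 J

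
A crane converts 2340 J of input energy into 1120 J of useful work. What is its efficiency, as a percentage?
η = W_out/W_in = 1120/2340 = 47.86%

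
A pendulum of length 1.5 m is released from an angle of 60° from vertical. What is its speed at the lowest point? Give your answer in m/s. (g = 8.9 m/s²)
h = L(1 − cosθ) = 1.5(1 − cos60°) = 0.75 m
v = √(2gh) = √(2·8.9·0.75) = 3.654 m/s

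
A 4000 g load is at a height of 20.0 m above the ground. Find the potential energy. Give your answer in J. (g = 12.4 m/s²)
Convert to SI: m = 4.0 kg, h = 20.0 m
PE = mgh = (4.0)(12.4)(20.0) = 992.0 J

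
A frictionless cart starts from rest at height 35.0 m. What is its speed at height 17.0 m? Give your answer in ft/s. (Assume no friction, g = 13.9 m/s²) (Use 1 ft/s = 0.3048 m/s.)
mgh₁ = mgh₂ + ½mv² ⇒ v = √(2g(h₁−h₂)) = √(2·13.9·18.0) = 22.3696 m/s = 73.39 ft/s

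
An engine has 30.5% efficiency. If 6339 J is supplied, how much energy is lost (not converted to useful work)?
W_lost = W_in(1 − η) = 6339·(1 − 0.305) = 4406 J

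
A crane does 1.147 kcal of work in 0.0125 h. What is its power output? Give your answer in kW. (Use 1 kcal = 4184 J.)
Convert to SI: W = 4799.05 J, t = 45.0 s
P = W/t = 4799.05/45.0 = 106.646 W = 0.1066 kW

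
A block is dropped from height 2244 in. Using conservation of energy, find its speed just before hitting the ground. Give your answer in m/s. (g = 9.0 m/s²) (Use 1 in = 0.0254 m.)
Convert to SI: h = 56.9976 m
mgh = ½mv² ⇒ v = √(2gh) = √(2·9.0·56.9976) = 32.03 m/s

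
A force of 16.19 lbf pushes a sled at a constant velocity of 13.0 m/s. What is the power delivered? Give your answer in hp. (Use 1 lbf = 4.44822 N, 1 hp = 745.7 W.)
Convert to SI: F = 72.0167 N, v = 13.0 m/s
P = Fv = (72.0167)(13.0) = 936.217 W = 1.255 hp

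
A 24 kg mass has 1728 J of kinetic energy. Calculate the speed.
v = √(2·KE/m) = √(2·1728/24) = 12.0 m/s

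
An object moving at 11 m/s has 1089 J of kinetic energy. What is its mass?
m = 2·KE/v² = 2·1089/(11)² = 18.0 kg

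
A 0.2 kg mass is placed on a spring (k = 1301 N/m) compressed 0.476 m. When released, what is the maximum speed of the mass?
½kx² = ½mv² ⇒ v = x√(k/m) = (0.476)√(1301/0.2) = 38.39 m/s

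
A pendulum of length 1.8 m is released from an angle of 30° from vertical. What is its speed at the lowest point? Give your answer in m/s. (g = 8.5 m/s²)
h = L(1 − cosθ) = 1.8(1 − cos30°) = 0.241154 m
v = √(2gh) = √(2·8.5·0.241154) = 2.025 m/s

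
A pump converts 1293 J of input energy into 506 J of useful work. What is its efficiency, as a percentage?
η = W_out/W_in = 506/1293 = 39.13%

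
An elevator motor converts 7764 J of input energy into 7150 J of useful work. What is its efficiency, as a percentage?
η = W_out/W_in = 7150/7764 = 92.09%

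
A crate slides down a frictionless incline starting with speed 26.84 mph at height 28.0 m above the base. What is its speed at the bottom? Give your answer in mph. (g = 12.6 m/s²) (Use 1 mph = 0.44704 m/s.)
Convert to SI: v₀ = 11.9986 m/s, h = 28.0 m
½mv₀² + mgh = ½mv² ⇒ v = √(v₀² + 2gh) = √(11.9986² + 2·12.6·28.0) = 29.1473 m/s = 65.2 mph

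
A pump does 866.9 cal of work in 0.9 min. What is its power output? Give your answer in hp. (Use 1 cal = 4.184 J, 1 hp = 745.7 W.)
Convert to SI: W = 3627.11 J, t = 54.0 s
P = W/t = 3627.11/54.0 = 67.1687 W = 0.09007 hp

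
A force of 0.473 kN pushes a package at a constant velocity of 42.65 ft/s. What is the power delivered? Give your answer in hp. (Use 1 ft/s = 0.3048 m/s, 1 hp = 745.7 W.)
Convert to SI: F = 473.0 N, v = 12.9997 m/s
P = Fv = (473.0)(12.9997) = 6148.87 W = 8.246 hp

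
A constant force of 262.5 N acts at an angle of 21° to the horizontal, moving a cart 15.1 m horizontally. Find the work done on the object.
W = F·d·cosθ = (262.5)(15.1)cos(21°) = 3700 J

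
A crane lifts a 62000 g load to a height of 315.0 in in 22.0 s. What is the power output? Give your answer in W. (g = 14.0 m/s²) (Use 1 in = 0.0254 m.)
Convert to SI: m = 62.0 kg, h = 8.001 m, t = 22.0 s
P = mgh/t = (62.0)(14.0)(8.001)/22.0 = 315.7 W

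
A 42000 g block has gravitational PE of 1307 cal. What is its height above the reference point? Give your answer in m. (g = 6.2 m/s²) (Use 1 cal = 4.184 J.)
Convert to SI: m = 42.0 kg, PE = 5468.49 J
h = PE/(mg) = 5468.49/(42.0·6.2) = 21.0 m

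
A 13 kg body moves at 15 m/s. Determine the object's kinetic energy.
KE = ½mv² = ½(13)(15)² = 1462.5 J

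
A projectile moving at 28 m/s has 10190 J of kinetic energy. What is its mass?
m = 2·KE/v² = 2·10190/(28)² = 25.99 kg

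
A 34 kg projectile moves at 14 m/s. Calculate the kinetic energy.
KE = ½mv² = ½(34)(14)² = 3332.0 J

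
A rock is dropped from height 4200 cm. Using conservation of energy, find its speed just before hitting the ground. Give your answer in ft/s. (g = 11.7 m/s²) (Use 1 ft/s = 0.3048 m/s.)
Convert to SI: h = 42.0 m
mgh = ½mv² ⇒ v = √(2gh) = √(2·11.7·42.0) = 31.3496 m/s = 102.9 ft/s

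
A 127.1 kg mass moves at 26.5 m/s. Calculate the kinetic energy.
KE = ½mv² = ½(127.1)(26.5)² = 44630 J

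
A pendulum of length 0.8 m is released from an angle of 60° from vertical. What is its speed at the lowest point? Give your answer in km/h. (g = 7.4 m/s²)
h = L(1 − cosθ) = 0.8(1 − cos60°) = 0.4 m
v = √(2gh) = √(2·7.4·0.4) = 2.43311 m/s = 8.759 km/h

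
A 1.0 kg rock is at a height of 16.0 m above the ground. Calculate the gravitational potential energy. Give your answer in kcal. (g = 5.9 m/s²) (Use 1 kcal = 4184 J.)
PE = mgh = (1.0)(5.9)(16.0) = 94.4 J = 0.02256 kcal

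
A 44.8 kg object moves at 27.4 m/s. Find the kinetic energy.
KE = ½mv² = ½(44.8)(27.4)² = 16820 J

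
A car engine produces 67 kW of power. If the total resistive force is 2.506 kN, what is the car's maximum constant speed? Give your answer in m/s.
Convert to SI: F = 2506.0 N
P = Fv ⇒ v = P/F = 67000 W/2506.0 N = 26.74 m/s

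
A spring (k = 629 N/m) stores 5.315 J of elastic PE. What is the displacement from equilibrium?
x = √(2·PE/k) = √(2·5.315/629) = 0.13 m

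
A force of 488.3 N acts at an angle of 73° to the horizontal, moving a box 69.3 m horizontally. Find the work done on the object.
W = F·d·cosθ = (488.3)(69.3)cos(73°) = 9894 J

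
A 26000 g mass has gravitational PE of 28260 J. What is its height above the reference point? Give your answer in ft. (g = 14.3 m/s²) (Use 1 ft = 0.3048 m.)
Convert to SI: m = 26.0 kg, PE = 28260.0 J
h = PE/(mg) = 28260.0/(26.0·14.3) = 76.0086 m = 249.4 ft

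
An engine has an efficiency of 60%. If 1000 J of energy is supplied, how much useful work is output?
W_out = η·W_in = 0.6·1000 = 600.0 J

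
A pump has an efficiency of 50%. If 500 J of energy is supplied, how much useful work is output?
W_out = η·W_in = 0.5·500 = 250.0 J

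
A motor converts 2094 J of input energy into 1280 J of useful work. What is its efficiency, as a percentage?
η = W_out/W_in = 1280/2094 = 61.13%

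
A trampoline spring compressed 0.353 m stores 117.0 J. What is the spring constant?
k = 2·PE/x² = 2·117.0/(0.353)² = 1878 N/m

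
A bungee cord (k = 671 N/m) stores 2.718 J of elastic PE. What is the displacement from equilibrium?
x = √(2·PE/k) = √(2·2.718/671) = 0.09001 m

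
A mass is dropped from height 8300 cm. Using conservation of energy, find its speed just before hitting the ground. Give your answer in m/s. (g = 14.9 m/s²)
Convert to SI: h = 83.0 m
mgh = ½mv² ⇒ v = √(2gh) = √(2·14.9·83.0) = 49.73 m/s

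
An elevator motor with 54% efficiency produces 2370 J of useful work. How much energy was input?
W_in = W_out/η = 2370/0.54 = 4389 J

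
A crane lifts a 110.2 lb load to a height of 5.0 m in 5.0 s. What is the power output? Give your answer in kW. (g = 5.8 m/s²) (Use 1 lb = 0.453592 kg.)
Convert to SI: m = 49.9858 kg, h = 5.0 m, t = 5.0 s
P = mgh/t = (49.9858)(5.8)(5.0)/5.0 = 289.918 W = 0.2899 kW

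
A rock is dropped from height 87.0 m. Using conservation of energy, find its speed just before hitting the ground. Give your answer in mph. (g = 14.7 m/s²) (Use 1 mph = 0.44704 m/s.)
mgh = ½mv² ⇒ v = √(2gh) = √(2·14.7·87.0) = 50.5747 m/s = 113.1 mph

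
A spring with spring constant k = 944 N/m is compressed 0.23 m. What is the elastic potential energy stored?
PE = ½kx² = ½(944)(0.23)² = 24.97 J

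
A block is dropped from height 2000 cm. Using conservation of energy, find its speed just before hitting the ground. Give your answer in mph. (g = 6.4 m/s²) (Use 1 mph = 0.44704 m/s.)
Convert to SI: h = 20.0 m
mgh = ½mv² ⇒ v = √(2gh) = √(2·6.4·20.0) = 16.0 m/s = 35.79 mph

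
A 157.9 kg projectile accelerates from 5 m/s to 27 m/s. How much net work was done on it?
W = ΔKE = ½m(v₂² − v₁²) = ½(157.9)(27² − 5²) = 55580.8 J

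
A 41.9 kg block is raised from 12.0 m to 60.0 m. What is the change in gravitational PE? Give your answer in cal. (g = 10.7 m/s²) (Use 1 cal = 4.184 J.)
ΔPE = mgΔh = (41.9)(10.7)(48.0) = 21519.8 J = 5143 cal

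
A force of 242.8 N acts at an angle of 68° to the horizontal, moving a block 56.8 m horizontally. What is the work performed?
W = F·d·cosθ = (242.8)(56.8)cos(68°) = 5166 J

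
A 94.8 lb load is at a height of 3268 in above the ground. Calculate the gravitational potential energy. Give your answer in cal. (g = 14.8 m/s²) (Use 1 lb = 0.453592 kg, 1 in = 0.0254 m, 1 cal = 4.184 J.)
Convert to SI: m = 43.0005 kg, h = 83.0072 m
PE = mgh = (43.0005)(14.8)(83.0072) = 52826.4 J = 12630 cal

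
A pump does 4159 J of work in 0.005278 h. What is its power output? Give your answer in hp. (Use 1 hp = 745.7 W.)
Convert to SI: W = 4159.0 J, t = 19.0008 s
P = W/t = 4159.0/19.0008 = 218.886 W = 0.2935 hp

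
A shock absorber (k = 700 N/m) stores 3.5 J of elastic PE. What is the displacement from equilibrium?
x = √(2·PE/k) = √(2·3.5/700) = 0.1 m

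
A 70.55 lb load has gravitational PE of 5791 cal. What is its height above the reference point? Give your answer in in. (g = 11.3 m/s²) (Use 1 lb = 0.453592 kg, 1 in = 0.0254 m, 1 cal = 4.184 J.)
Convert to SI: m = 32.0009 kg, PE = 24229.5 J
h = PE/(mg) = 24229.5/(32.0009·11.3) = 67.0046 m = 2638 in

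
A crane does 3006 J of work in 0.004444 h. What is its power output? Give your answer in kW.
Convert to SI: W = 3006.0 J, t = 15.9984 s
P = W/t = 3006.0/15.9984 = 187.894 W = 0.1879 kW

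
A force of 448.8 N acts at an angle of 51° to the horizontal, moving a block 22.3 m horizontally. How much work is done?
W = F·d·cosθ = (448.8)(22.3)cos(51°) = 6298 J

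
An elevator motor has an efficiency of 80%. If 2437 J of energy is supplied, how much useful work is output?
W_out = η·W_in = 0.8·2437 = 1949.6 J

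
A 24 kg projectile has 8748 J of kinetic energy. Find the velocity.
v = √(2·KE/m) = √(2·8748/24) = 27.0 m/s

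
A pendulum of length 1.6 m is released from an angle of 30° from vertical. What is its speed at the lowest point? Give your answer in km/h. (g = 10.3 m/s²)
h = L(1 − cosθ) = 1.6(1 − cos30°) = 0.214359 m
v = √(2gh) = √(2·10.3·0.214359) = 2.10138 m/s = 7.565 km/h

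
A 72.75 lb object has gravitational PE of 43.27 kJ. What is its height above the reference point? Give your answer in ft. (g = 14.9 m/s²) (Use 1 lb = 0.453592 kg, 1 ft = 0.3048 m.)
Convert to SI: m = 32.9988 kg, PE = 43270.0 J
h = PE/(mg) = 43270.0/(32.9988·14.9) = 88.004 m = 288.7 ft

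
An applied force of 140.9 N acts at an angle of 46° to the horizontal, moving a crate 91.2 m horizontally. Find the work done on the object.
W = F·d·cosθ = (140.9)(91.2)cos(46°) = 8926 J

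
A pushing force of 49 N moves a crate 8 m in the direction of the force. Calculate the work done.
W = F·d = (49)(8) = 392.0 J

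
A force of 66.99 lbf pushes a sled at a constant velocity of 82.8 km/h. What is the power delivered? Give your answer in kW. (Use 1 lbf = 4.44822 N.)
Convert to SI: F = 297.986 N, v = 23.0 m/s
P = Fv = (297.986)(23.0) = 6853.68 W = 6.854 kW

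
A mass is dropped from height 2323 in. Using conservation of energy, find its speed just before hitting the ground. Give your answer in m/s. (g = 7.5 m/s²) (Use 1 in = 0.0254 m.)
Convert to SI: h = 59.0042 m
mgh = ½mv² ⇒ v = √(2gh) = √(2·7.5·59.0042) = 29.75 m/s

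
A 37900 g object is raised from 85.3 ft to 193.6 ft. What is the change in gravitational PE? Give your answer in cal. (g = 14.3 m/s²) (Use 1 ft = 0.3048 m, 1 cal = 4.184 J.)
Convert to SI: m = 37.9 kg, Δh = 33.0098 m
ΔPE = mgΔh = (37.9)(14.3)(33.0098) = 17890.3 J = 4276 cal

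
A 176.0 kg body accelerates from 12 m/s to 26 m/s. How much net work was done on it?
W = ΔKE = ½m(v₂² − v₁²) = ½(176.0)(26² − 12²) = 46816.0 J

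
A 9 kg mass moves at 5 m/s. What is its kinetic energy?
KE = ½mv² = ½(9)(5)² = 112.5 J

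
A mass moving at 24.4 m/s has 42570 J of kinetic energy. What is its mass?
m = 2·KE/v² = 2·42570/(24.4)² = 143.0 kg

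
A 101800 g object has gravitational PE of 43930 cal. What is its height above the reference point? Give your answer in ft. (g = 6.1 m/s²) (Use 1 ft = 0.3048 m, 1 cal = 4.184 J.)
Convert to SI: m = 101.8 kg, PE = 183803 J
h = PE/(mg) = 183803/(101.8·6.1) = 295.989 m = 971.1 ft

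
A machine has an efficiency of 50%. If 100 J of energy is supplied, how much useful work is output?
W_out = η·W_in = 0.5·100 = 50.0 J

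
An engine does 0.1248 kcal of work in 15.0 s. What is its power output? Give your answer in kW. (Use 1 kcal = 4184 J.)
Convert to SI: W = 522.163 J, t = 15.0 s
P = W/t = 522.163/15.0 = 34.8109 W = 0.03481 kW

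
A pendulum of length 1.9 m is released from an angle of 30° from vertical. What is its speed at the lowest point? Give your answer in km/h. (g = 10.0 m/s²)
h = L(1 − cosθ) = 1.9(1 − cos30°) = 0.254552 m
v = √(2gh) = √(2·10.0·0.254552) = 2.25633 m/s = 8.123 km/h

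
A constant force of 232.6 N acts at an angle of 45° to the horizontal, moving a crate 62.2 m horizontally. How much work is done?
W = F·d·cosθ = (232.6)(62.2)cos(45°) = 10230 J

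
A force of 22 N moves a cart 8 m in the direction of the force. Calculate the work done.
W = F·d = (22)(8) = 176.0 J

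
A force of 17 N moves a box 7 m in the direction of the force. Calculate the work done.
W = F·d = (17)(7) = 119.0 J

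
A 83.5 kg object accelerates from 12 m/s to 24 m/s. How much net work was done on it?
W = ΔKE = ½m(v₂² − v₁²) = ½(83.5)(24² − 12²) = 18036.0 J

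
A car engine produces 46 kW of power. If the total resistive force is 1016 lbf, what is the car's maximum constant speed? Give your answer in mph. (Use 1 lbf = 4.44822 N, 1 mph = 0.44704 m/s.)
Convert to SI: F = 4519.39 N
P = Fv ⇒ v = P/F = 46000 W/4519.39 N = 10.1784 m/s = 22.77 mph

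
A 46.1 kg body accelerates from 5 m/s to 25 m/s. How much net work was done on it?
W = ΔKE = ½m(v₂² − v₁²) = ½(46.1)(25² − 5²) = 13830.0 J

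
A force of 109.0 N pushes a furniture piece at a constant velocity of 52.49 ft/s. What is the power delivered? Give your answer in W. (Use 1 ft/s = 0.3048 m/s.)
Convert to SI: F = 109.0 N, v = 15.999 m/s
P = Fv = (109.0)(15.999) = 1744 W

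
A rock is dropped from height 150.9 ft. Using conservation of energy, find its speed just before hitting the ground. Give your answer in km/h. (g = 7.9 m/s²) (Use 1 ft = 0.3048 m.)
Convert to SI: h = 45.9943 m
mgh = ½mv² ⇒ v = √(2gh) = √(2·7.9·45.9943) = 26.9576 m/s = 97.05 km/h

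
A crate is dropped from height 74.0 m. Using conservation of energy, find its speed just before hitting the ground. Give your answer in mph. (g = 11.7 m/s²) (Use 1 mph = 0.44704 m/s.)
mgh = ½mv² ⇒ v = √(2gh) = √(2·11.7·74.0) = 41.6125 m/s = 93.08 mph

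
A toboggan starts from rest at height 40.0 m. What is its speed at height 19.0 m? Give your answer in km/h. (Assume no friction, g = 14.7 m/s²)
mgh₁ = mgh₂ + ½mv² ⇒ v = √(2g(h₁−h₂)) = √(2·14.7·21.0) = 24.8475 m/s = 89.45 km/h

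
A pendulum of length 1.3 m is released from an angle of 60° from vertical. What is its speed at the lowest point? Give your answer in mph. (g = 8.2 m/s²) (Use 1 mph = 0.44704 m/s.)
h = L(1 − cosθ) = 1.3(1 − cos60°) = 0.65 m
v = √(2gh) = √(2·8.2·0.65) = 3.26497 m/s = 7.304 mph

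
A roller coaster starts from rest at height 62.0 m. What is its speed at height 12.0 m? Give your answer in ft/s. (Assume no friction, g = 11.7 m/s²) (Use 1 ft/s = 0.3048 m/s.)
mgh₁ = mgh₂ + ½mv² ⇒ v = √(2g(h₁−h₂)) = √(2·11.7·50.0) = 34.2053 m/s = 112.2 ft/s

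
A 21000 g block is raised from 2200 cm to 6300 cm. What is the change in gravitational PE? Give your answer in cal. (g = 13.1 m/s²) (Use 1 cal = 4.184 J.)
Convert to SI: m = 21.0 kg, Δh = 41.0 m
ΔPE = mgΔh = (21.0)(13.1)(41.0) = 11279.1 J = 2696 cal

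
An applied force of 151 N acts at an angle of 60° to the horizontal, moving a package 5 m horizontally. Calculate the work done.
W = F·d·cosθ = (151)(5)cos(60°) = 377.5 J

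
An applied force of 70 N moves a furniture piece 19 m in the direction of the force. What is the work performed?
W = F·d = (70)(19) = 1330 J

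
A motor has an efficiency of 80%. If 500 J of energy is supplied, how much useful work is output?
W_out = η·W_in = 0.8·500 = 400.0 J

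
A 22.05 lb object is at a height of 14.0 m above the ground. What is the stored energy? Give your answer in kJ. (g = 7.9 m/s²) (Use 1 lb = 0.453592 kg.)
Convert to SI: m = 10.0017 kg, h = 14.0 m
PE = mgh = (10.0017)(7.9)(14.0) = 1106.19 J = 1.106 kJ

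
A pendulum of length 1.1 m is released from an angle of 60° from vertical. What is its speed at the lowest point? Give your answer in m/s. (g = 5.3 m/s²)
h = L(1 − cosθ) = 1.1(1 − cos60°) = 0.55 m
v = √(2gh) = √(2·5.3·0.55) = 2.415 m/s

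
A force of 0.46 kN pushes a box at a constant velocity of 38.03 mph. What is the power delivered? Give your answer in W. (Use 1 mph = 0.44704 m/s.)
Convert to SI: F = 460.0 N, v = 17.0009 m/s
P = Fv = (460.0)(17.0009) = 7820 W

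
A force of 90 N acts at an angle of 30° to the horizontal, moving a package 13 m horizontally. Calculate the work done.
W = F·d·cosθ = (90)(13)cos(30°) = 1013 J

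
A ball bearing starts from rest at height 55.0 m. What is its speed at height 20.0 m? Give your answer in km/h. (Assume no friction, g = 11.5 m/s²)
mgh₁ = mgh₂ + ½mv² ⇒ v = √(2g(h₁−h₂)) = √(2·11.5·35.0) = 28.3725 m/s = 102.1 km/h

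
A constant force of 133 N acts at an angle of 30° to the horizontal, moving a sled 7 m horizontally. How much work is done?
W = F·d·cosθ = (133)(7)cos(30°) = 806.3 J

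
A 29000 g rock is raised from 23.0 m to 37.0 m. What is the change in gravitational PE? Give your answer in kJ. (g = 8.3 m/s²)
Convert to SI: m = 29.0 kg, Δh = 14.0 m
ΔPE = mgΔh = (29.0)(8.3)(14.0) = 3369.8 J = 3.37 kJ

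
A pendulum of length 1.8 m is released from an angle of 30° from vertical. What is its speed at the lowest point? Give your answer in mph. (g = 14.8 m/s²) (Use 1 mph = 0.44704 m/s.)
h = L(1 − cosθ) = 1.8(1 − cos30°) = 0.241154 m
v = √(2gh) = √(2·14.8·0.241154) = 2.671735 m/s = 5.977 mph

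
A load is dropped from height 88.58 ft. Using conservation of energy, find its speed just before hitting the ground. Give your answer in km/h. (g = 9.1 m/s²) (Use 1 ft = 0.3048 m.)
Convert to SI: h = 26.9992 m
mgh = ½mv² ⇒ v = √(2gh) = √(2·9.1·26.9992) = 22.1672 m/s = 79.8 km/h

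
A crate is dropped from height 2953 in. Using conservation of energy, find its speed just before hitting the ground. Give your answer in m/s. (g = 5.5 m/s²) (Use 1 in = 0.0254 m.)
Convert to SI: h = 75.0062 m
mgh = ½mv² ⇒ v = √(2gh) = √(2·5.5·75.0062) = 28.72 m/s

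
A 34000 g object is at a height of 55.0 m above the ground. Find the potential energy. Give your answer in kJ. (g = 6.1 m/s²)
Convert to SI: m = 34.0 kg, h = 55.0 m
PE = mgh = (34.0)(6.1)(55.0) = 11407.0 J = 11.41 kJ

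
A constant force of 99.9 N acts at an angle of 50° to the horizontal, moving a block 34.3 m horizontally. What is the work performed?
W = F·d·cosθ = (99.9)(34.3)cos(50°) = 2203 J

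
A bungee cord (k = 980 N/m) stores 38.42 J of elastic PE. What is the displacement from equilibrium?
x = √(2·PE/k) = √(2·38.42/980) = 0.28 m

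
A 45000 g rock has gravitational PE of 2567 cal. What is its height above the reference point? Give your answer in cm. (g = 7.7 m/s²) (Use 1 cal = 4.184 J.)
Convert to SI: m = 45.0 kg, PE = 10740.3 J
h = PE/(mg) = 10740.3/(45.0·7.7) = 30.9966 m = 3100 cm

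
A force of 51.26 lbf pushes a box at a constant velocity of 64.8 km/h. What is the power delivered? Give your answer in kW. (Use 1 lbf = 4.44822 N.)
Convert to SI: F = 228.016 N, v = 18.0 m/s
P = Fv = (228.016)(18.0) = 4104.28 W = 4.104 kW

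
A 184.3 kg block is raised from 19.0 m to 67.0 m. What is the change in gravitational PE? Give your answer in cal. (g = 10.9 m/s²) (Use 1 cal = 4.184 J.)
ΔPE = mgΔh = (184.3)(10.9)(48.0) = 96425.8 J = 23050 cal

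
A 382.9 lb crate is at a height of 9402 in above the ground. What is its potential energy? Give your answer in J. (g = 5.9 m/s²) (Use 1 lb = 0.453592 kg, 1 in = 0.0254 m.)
Convert to SI: m = 173.68 kg, h = 238.811 m
PE = mgh = (173.68)(5.9)(238.811) = 244700 J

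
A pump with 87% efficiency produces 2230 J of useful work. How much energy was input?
W_in = W_out/η = 2230/0.87 = 2563 J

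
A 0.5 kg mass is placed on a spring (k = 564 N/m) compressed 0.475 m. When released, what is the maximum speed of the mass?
½kx² = ½mv² ⇒ v = x√(k/m) = (0.475)√(564/0.5) = 15.95 m/s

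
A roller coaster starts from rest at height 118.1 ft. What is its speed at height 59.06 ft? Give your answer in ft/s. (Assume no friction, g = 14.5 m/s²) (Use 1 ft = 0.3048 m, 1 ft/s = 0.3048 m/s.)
Convert to SI: h₁−h₂ = 17.9954 m
mgh₁ = mgh₂ + ½mv² ⇒ v = √(2g(h₁−h₂)) = √(2·14.5·17.9954) = 22.8444 m/s = 74.95 ft/s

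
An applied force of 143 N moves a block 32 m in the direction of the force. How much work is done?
W = F·d = (143)(32) = 4576 J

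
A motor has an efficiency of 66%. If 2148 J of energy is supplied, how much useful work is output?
W_out = η·W_in = 0.66·2148 = 1417.68 J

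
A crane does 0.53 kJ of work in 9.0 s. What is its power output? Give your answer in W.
Convert to SI: W = 530.0 J, t = 9.0 s
P = W/t = 530.0/9.0 = 58.89 W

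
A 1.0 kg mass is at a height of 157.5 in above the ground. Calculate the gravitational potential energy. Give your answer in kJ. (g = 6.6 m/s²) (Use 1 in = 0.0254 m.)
Convert to SI: m = 1.0 kg, h = 4.0005 m
PE = mgh = (1.0)(6.6)(4.0005) = 26.4033 J = 0.0264 kJ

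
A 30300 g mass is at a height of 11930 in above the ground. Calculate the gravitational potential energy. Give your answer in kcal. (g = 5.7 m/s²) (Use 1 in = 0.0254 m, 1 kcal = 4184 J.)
Convert to SI: m = 30.3 kg, h = 303.022 m
PE = mgh = (30.3)(5.7)(303.022) = 52334.9 J = 12.51 kcal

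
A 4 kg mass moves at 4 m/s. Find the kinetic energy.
KE = ½mv² = ½(4)(4)² = 32.0 J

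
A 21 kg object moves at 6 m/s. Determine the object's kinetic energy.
KE = ½mv² = ½(21)(6)² = 378.0 J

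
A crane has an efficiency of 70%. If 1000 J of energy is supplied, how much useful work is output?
W_out = η·W_in = 0.7·1000 = 700.0 J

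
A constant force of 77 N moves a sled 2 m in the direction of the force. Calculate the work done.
W = F·d = (77)(2) = 154.0 J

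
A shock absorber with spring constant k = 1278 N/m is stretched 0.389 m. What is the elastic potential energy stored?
PE = ½kx² = ½(1278)(0.389)² = 96.69 J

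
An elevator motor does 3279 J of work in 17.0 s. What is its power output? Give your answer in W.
P = W/t = 3279.0/17.0 = 192.9 W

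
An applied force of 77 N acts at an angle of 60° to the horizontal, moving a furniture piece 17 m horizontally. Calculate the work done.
W = F·d·cosθ = (77)(17)cos(60°) = 654.5 J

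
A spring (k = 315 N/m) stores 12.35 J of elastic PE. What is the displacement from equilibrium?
x = √(2·PE/k) = √(2·12.35/315) = 0.28 m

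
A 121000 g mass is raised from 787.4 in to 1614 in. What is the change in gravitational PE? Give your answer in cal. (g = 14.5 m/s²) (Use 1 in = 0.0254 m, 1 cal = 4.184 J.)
Convert to SI: m = 121.0 kg, Δh = 20.9956 m
ΔPE = mgΔh = (121.0)(14.5)(20.9956) = 36836.9 J = 8804 cal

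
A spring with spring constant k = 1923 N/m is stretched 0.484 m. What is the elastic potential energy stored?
PE = ½kx² = ½(1923)(0.484)² = 225.2 J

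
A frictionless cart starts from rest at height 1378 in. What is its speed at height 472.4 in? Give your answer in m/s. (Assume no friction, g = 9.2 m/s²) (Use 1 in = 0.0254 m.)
Convert to SI: h₁−h₂ = 23.0022 m
mgh₁ = mgh₂ + ½mv² ⇒ v = √(2g(h₁−h₂)) = √(2·9.2·23.0022) = 20.57 m/s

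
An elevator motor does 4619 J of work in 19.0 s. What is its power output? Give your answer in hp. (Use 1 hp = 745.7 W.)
P = W/t = 4619.0/19.0 = 243.105 W = 0.326 hp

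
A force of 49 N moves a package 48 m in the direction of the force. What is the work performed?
W = F·d = (49)(48) = 2352 J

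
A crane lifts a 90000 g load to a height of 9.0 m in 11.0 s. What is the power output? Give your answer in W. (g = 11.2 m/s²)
Convert to SI: m = 90.0 kg, h = 9.0 m, t = 11.0 s
P = mgh/t = (90.0)(11.2)(9.0)/11.0 = 824.7 W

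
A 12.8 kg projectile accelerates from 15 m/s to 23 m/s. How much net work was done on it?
W = ΔKE = ½m(v₂² − v₁²) = ½(12.8)(23² − 15²) = 1945.6 J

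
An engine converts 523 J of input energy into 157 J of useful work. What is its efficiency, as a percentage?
η = W_out/W_in = 157/523 = 30.02%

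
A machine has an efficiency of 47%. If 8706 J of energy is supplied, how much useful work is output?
W_out = η·W_in = 0.47·8706 = 4091.82 J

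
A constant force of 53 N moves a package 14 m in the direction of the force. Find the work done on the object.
W = F·d = (53)(14) = 742.0 J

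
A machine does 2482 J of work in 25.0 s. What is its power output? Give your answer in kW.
P = W/t = 2482.0/25.0 = 99.28 W = 0.09928 kW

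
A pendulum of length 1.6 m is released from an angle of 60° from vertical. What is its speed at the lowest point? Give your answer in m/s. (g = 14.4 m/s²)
h = L(1 − cosθ) = 1.6(1 − cos60°) = 0.8 m
v = √(2gh) = √(2·14.4·0.8) = 4.8 m/s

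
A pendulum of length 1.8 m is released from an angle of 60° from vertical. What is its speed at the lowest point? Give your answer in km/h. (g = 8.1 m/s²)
h = L(1 − cosθ) = 1.8(1 − cos60°) = 0.9 m
v = √(2gh) = √(2·8.1·0.9) = 3.81838 m/s = 13.75 km/h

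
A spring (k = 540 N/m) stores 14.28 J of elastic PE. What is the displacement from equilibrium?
x = √(2·PE/k) = √(2·14.28/540) = 0.23 m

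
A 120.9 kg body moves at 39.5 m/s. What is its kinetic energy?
KE = ½mv² = ½(120.9)(39.5)² = 94320 J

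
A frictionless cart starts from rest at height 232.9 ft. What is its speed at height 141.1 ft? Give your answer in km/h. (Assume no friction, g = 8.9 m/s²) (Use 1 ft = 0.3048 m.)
Convert to SI: h₁−h₂ = 27.9806 m
mgh₁ = mgh₂ + ½mv² ⇒ v = √(2g(h₁−h₂)) = √(2·8.9·27.9806) = 22.3172 m/s = 80.34 km/h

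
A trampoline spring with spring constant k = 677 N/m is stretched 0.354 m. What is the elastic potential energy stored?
PE = ½kx² = ½(677)(0.354)² = 42.42 J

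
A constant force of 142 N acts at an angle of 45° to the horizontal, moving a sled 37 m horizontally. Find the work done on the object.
W = F·d·cosθ = (142)(37)cos(45°) = 3715 J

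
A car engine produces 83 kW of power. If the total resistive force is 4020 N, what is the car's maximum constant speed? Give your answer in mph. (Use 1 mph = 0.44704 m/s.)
P = Fv ⇒ v = P/F = 83000 W/4020.0 N = 20.6468 m/s = 46.19 mph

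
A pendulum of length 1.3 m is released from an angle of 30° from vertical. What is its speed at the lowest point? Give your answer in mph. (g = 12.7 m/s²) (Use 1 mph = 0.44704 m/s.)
h = L(1 − cosθ) = 1.3(1 − cos30°) = 0.174167 m
v = √(2gh) = √(2·12.7·0.174167) = 2.10329 m/s = 4.705 mph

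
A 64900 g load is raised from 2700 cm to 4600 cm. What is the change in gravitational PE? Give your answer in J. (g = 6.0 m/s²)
Convert to SI: m = 64.9 kg, Δh = 19.0 m
ΔPE = mgΔh = (64.9)(6.0)(19.0) = 7399 J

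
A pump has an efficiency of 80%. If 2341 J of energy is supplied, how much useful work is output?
W_out = η·W_in = 0.8·2341 = 1872.8 J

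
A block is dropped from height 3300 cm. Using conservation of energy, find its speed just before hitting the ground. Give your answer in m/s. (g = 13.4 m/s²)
Convert to SI: h = 33.0 m
mgh = ½mv² ⇒ v = √(2gh) = √(2·13.4·33.0) = 29.74 m/s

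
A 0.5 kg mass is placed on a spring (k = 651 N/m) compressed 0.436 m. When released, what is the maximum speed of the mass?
½kx² = ½mv² ⇒ v = x√(k/m) = (0.436)√(651/0.5) = 15.73 m/s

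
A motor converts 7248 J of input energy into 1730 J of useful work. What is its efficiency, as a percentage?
η = W_out/W_in = 1730/7248 = 23.87%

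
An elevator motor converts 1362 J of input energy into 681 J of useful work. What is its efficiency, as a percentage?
η = W_out/W_in = 681/1362 = 50.0%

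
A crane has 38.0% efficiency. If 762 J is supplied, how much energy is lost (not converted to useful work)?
W_lost = W_in(1 − η) = 762·(1 − 0.38) = 472.4 J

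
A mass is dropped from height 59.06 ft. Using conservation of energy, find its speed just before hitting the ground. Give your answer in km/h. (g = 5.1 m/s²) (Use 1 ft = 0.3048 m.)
Convert to SI: h = 18.0015 m
mgh = ½mv² ⇒ v = √(2gh) = √(2·5.1·18.0015) = 13.5505 m/s = 48.78 km/h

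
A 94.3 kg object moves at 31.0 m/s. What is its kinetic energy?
KE = ½mv² = ½(94.3)(31.0)² = 45310 J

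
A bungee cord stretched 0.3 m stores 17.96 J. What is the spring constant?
k = 2·PE/x² = 2·17.96/(0.3)² = 399.1 N/m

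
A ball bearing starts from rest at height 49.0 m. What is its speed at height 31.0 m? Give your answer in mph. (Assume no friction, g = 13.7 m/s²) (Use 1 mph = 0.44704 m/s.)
mgh₁ = mgh₂ + ½mv² ⇒ v = √(2g(h₁−h₂)) = √(2·13.7·18.0) = 22.2081 m/s = 49.68 mph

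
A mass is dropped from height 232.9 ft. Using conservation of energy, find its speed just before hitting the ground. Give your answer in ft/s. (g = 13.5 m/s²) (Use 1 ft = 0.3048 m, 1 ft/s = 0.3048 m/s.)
Convert to SI: h = 70.9879 m
mgh = ½mv² ⇒ v = √(2gh) = √(2·13.5·70.9879) = 43.7798 m/s = 143.6 ft/s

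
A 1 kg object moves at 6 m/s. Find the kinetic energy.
KE = ½mv² = ½(1)(6)² = 18.0 J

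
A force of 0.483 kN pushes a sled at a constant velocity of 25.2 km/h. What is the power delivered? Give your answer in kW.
Convert to SI: F = 483.0 N, v = 7.0 m/s
P = Fv = (483.0)(7.0) = 3381.0 W = 3.381 kW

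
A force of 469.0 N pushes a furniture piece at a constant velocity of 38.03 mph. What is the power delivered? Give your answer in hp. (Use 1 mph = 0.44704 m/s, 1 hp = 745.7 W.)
Convert to SI: F = 469.0 N, v = 17.0009 m/s
P = Fv = (469.0)(17.0009) = 7973.44 W = 10.69 hp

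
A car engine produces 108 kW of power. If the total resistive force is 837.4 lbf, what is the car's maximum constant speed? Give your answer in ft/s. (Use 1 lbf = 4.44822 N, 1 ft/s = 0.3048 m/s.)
Convert to SI: F = 3724.94 N
P = Fv ⇒ v = P/F = 108000 W/3724.94 N = 28.9938 m/s = 95.12 ft/s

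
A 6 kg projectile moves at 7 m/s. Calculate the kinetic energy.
KE = ½mv² = ½(6)(7)² = 147.0 J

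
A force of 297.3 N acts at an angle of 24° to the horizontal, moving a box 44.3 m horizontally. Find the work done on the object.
W = F·d·cosθ = (297.3)(44.3)cos(24°) = 12030 J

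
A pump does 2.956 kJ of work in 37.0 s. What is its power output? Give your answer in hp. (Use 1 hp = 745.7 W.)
Convert to SI: W = 2956.0 J, t = 37.0 s
P = W/t = 2956.0/37.0 = 79.8919 W = 0.1071 hp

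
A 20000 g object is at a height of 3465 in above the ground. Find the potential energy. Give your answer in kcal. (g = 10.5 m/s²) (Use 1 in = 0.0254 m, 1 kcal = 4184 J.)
Convert to SI: m = 20.0 kg, h = 88.011 m
PE = mgh = (20.0)(10.5)(88.011) = 18482.3 J = 4.417 kcal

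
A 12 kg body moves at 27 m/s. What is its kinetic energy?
KE = ½mv² = ½(12)(27)² = 4374.0 J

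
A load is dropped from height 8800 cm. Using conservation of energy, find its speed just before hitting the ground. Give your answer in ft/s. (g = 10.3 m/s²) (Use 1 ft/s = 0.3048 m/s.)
Convert to SI: h = 88.0 m
mgh = ½mv² ⇒ v = √(2gh) = √(2·10.3·88.0) = 42.577 m/s = 139.7 ft/s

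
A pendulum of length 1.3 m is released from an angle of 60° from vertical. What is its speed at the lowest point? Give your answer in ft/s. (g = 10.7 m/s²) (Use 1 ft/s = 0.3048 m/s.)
h = L(1 − cosθ) = 1.3(1 − cos60°) = 0.65 m
v = √(2gh) = √(2·10.7·0.65) = 3.72961 m/s = 12.24 ft/s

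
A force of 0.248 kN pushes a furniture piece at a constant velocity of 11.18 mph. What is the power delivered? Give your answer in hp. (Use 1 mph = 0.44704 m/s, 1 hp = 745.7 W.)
Convert to SI: F = 248.0 N, v = 4.99791 m/s
P = Fv = (248.0)(4.99791) = 1239.48 W = 1.662 hp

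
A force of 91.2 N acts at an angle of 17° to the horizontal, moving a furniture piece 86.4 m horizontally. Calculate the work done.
W = F·d·cosθ = (91.2)(86.4)cos(17°) = 7535 J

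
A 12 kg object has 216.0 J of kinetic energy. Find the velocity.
v = √(2·KE/m) = √(2·216.0/12) = 6.0 m/s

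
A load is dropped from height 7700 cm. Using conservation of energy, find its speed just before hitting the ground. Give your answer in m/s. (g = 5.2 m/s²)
Convert to SI: h = 77.0 m
mgh = ½mv² ⇒ v = √(2gh) = √(2·5.2·77.0) = 28.3 m/s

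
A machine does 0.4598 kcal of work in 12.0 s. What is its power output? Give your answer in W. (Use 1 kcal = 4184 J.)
Convert to SI: W = 1923.8 J, t = 12.0 s
P = W/t = 1923.8/12.0 = 160.3 W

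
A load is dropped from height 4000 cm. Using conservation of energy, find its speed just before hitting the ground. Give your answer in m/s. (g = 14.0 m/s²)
Convert to SI: h = 40.0 m
mgh = ½mv² ⇒ v = √(2gh) = √(2·14.0·40.0) = 33.47 m/s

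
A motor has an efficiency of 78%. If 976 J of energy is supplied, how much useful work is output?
W_out = η·W_in = 0.78·976 = 761.28 J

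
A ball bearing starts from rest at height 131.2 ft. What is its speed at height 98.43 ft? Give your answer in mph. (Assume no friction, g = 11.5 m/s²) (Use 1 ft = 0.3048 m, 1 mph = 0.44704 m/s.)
Convert to SI: h₁−h₂ = 9.9883 m
mgh₁ = mgh₂ + ½mv² ⇒ v = √(2g(h₁−h₂)) = √(2·11.5·9.9883) = 15.15687 m/s = 33.9 mph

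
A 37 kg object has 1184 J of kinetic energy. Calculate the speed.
v = √(2·KE/m) = √(2·1184/37) = 8.0 m/s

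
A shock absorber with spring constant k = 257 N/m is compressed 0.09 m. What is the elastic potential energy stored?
PE = ½kx² = ½(257)(0.09)² = 1.041 J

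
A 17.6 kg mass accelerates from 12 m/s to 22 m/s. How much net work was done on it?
W = ΔKE = ½m(v₂² − v₁²) = ½(17.6)(22² − 12²) = 2992.0 J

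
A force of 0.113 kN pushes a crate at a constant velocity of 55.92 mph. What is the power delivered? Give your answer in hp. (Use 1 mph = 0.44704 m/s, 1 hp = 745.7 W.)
Convert to SI: F = 113.0 N, v = 24.9985 m/s
P = Fv = (113.0)(24.9985) = 2824.83 W = 3.788 hp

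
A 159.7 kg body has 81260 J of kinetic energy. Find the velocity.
v = √(2·KE/m) = √(2·81260/159.7) = 31.9 m/s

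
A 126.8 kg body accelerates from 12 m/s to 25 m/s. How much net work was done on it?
W = ΔKE = ½m(v₂² − v₁²) = ½(126.8)(25² − 12²) = 30495.4 J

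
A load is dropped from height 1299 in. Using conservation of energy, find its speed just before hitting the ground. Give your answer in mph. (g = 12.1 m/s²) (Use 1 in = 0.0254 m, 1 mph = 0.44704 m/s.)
Convert to SI: h = 32.9946 m
mgh = ½mv² ⇒ v = √(2gh) = √(2·12.1·32.9946) = 28.2572 m/s = 63.21 mph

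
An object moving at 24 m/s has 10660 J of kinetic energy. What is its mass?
m = 2·KE/v² = 2·10660/(24)² = 37.01 kg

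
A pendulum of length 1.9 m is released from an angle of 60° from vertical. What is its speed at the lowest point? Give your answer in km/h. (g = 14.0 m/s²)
h = L(1 − cosθ) = 1.9(1 − cos60°) = 0.95 m
v = √(2gh) = √(2·14.0·0.95) = 5.15752 m/s = 18.57 km/h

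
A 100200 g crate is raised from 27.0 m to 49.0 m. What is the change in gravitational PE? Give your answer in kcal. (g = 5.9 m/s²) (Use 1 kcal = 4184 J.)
Convert to SI: m = 100.2 kg, Δh = 22.0 m
ΔPE = mgΔh = (100.2)(5.9)(22.0) = 13005.96 J = 3.108 kcal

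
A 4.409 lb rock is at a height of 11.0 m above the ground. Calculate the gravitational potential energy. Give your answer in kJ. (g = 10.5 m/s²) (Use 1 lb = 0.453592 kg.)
Convert to SI: m = 1.99989 kg, h = 11.0 m
PE = mgh = (1.99989)(10.5)(11.0) = 230.987 J = 0.231 kJ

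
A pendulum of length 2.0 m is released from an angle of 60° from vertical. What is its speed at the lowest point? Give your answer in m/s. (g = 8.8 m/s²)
h = L(1 − cosθ) = 2.0(1 − cos60°) = 1.0 m
v = √(2gh) = √(2·8.8·1.0) = 4.195 m/s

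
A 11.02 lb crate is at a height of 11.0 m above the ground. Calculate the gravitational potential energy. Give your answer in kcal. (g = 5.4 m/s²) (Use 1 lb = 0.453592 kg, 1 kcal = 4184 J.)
Convert to SI: m = 4.99858 kg, h = 11.0 m
PE = mgh = (4.99858)(5.4)(11.0) = 296.916 J = 0.07096 kcal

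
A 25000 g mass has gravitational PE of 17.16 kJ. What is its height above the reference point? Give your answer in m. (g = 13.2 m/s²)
Convert to SI: m = 25.0 kg, PE = 17160.0 J
h = PE/(mg) = 17160.0/(25.0·13.2) = 52.0 m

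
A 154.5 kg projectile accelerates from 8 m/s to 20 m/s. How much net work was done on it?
W = ΔKE = ½m(v₂² − v₁²) = ½(154.5)(20² − 8²) = 25956.0 J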